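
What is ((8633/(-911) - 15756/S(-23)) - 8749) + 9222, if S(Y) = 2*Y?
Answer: 16889068/20953 ≈ 806.04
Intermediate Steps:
((8633/(-911) - 15756/S(-23)) - 8749) + 9222 = ((8633/(-911) - 15756/(2*(-23))) - 8749) + 9222 = ((8633*(-1/911) - 15756/(-46)) - 8749) + 9222 = ((-8633/911 - 15756*(-1/46)) - 8749) + 9222 = ((-8633/911 + 7878/23) - 8749) + 9222 = (6978299/20953 - 8749) + 9222 = -176339498/20953 + 9222 = 16889068/20953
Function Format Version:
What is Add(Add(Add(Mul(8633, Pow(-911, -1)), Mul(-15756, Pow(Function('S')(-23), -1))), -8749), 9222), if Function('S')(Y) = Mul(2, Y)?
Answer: Rational(16889068, 20953) ≈ 806.04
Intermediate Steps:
Add(Add(Add(Mul(8633, Pow(-911, -1)), Mul(-15756, Pow(Function('S')(-23), -1))), -8749), 9222) = Add(Add(Add(Mul(8633, Pow(-911, -1)), Mul(-15756, Pow(Mul(2, -23), -1))), -8749), 9222) = Add(Add(Add(Mul(8633, Rational(-1, 911)), Mul(-15756, Pow(-46, -1))), -8749), 9222) = Add(Add(Add(Rational(-8633, 911), Mul(-15756, Rational(-1, 46))), -8749), 9222) = Add(Add(Add(Rational(-8633, 911), Rational(7878, 23)), -8749), 9222) = Add(Add(Rational(6978299, 20953), -8749), 9222) = Add(Rational(-176339498, 20953), 9222) = Rational(16889068, 20953)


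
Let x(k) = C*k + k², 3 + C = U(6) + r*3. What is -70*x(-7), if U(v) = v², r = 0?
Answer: 12740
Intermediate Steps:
C = 33 (C = -3 + (6² + 0*3) = -3 + (36 + 0) = -3 + 36 = 33)
x(k) = k² + 33*k (x(k) = 33*k + k² = k² + 33*k)
-70*x(-7) = -(-490)*(33 - 7) = -(-490)*26 = -70*(-182) = 12740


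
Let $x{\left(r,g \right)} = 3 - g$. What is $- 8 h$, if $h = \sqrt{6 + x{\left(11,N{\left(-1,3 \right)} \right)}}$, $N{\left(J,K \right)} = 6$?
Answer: $- 8 \sqrt{3} \approx -13.856$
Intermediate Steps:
$h = \sqrt{3}$ ($h = \sqrt{6 + \left(3 - 6\right)} = \sqrt{6 - 3} = \sqrt{3} \approx 1.732$)
$- 8 h = - 8 \sqrt{3}$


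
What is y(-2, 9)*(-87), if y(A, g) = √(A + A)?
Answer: -174*I ≈ -174.0*I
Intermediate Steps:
y(A, g) = √2*√A (y(A, g) = √(2*A) = √2*√A)
y(-2, 9)*(-87) = (√2*√(-2))*(-87) = (√2*(I*√2))*(-87) = (2*I)*(-87) = -174*I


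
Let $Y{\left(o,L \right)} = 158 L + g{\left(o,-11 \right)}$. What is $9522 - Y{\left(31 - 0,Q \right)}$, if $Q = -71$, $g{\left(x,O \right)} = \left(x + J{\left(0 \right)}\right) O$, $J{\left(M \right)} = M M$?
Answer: $21081$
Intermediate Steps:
$J{\left(M \right)} = M^{2}$
$g{\left(x,O \right)} = O x$ ($g{\left(x,O \right)} = \left(x + 0^{2}\right) O = \left(x + 0\right) O = x O = O x$)
$Y{\left(o,L \right)} = - 11 o + 158 L$ ($Y{\left(o,L \right)} = 158 L - 11 o = - 11 o + 158 L$)
$9522 - Y{\left(31 - 0,Q \right)} = 9522 - \left(- 11 \left(31 - 0\right) + 158 \left(-71\right)\right) = 9522 - \left(- 11 \left(31 + 0\right) - 11218\right) = 9522 - \left(\left(-11\right) 31 - 11218\right) = 9522 - \left(-341 - 11218\right) = 9522 - -11559 = 9522 + 11559 = 21081$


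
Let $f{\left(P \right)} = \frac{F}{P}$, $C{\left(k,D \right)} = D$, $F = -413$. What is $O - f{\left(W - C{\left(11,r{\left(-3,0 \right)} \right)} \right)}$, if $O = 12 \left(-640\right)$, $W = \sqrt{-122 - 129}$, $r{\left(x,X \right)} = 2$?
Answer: $- \frac{1959226}{255} - \frac{413 i \sqrt{251}}{255} \approx -7683.2 - 25.659 i$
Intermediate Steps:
$W = i \sqrt{251}$ ($W = \sqrt{-251} = i \sqrt{251} \approx 15.843 i$)
$f{\left(P \right)} = - \frac{413}{P}$
$O = -7680$
$O - f{\left(W - C{\left(11,r{\left(-3,0 \right)} \right)} \right)} = -7680 - - \frac{413}{i \sqrt{251} - 2} = -7680 - - \frac{413}{-2 + i \sqrt{251}} = -7680 + \frac{413}{-2 + i \sqrt{251}}$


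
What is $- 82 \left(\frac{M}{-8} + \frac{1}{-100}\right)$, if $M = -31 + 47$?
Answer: $\frac{8241}{50} \approx 164.82$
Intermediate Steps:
$M = 16$
$- 82 \left(\frac{M}{-8} + \frac{1}{-100}\right) = - 82 \left(\frac{16}{-8} + \frac{1}{-100}\right) = - 82 \left(16 \left(- \frac{1}{8}\right) - \frac{1}{100}\right) = - 82 \left(-2 - \frac{1}{100}\right) = \left(-82\right) \left(- \frac{201}{100}\right) = \frac{8241}{50}$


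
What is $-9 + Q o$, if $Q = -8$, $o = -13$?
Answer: $95$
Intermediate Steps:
$-9 + Q o = -9 - -104 = -9 + 104 = 95$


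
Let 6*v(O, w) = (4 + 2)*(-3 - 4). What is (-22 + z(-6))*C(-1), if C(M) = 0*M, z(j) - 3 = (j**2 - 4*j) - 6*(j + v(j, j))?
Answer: 0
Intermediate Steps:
v(O, w) = -7 (v(O, w) = ((4 + 2)*(-3 - 4))/6 = (6*(-7))/6 = (1/6)*(-42) = -7)
z(j) = 45 + j**2 - 10*j (z(j) = 3 + ((j**2 - 4*j) - 6*(j - 7)) = 3 + ((j**2 - 4*j) - 6*(-7 + j)) = 3 + ((j**2 - 4*j) + (42 - 6*j)) = 3 + (42 + j**2 - 10*j) = 45 + j**2 - 10*j)
C(M) = 0
(-22 + z(-6))*C(-1) = (-22 + (45 + (-6)**2 - 10*(-6)))*0 = (-22 + (45 + 36 + 60))*0 = (-22 + 141)*0 = 119*0 = 0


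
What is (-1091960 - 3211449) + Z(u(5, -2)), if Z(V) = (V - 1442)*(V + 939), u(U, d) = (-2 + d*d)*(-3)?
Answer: -5654393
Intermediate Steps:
u(U, d) = 6 - 3*d² (u(U, d) = (-2 + d²)*(-3) = 6 - 3*d²)
Z(V) = (-1442 + V)*(939 + V)
(-1091960 - 3211449) + Z(u(5, -2)) = (-1091960 - 3211449) + (-1354038 + (6 - 3*(-2)²)² - 503*(6 - 3*(-2)²)) = -4303409 + (-1354038 + (6 - 3*4)² - 503*(6 - 3*4)) = -4303409 + (-1354038 + (6 - 12)² - 503*(6 - 12)) = -4303409 + (-1354038 + (-6)² - 503*(-6)) = -4303409 + (-1354038 + 36 + 3018) = -4303409 - 1350984 = -5654393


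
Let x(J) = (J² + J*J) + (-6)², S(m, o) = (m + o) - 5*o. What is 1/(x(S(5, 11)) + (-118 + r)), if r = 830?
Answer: 1/3790 ≈ 0.00026385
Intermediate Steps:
S(m, o) = m - 4*o
x(J) = 36 + 2*J² (x(J) = (J² + J²) + 36 = 2*J² + 36 = 36 + 2*J²)
1/(x(S(5, 11)) + (-118 + r)) = 1/((36 + 2*(5 - 4*11)²) + (-118 + 830)) = 1/((36 + 2*(5 - 44)²) + 712) = 1/((36 + 2*(-39)²) + 712) = 1/((36 + 2*1521) + 712) = 1/((36 + 3042) + 712) = 1/(3078 + 712) = 1/3790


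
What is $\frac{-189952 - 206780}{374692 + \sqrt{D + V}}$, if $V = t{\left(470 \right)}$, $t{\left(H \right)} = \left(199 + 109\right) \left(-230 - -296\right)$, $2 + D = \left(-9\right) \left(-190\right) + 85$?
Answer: $- \frac{148652306544}{140394072743} + \frac{396732 \sqrt{22121}}{140394072743} \approx -1.0584$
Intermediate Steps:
$D = 1793$ ($D = -2 + \left(\left(-9\right) \left(-190\right) + 85\right) = -2 + \left(1710 + 85\right) = -2 + 1795 = 1793$)
$t{\left(H \right)} = 20328$ ($t{\left(H \right)} = 308 \left(-230 + 296\right) = 308 \cdot 66 = 20328$)
$V = 20328$
$\frac{-189952 - 206780}{374692 + \sqrt{D + V}} = \frac{-189952 - 206780}{374692 + \sqrt{1793 + 20328}} = - \frac{396732}{374692 + \sqrt{22121}}$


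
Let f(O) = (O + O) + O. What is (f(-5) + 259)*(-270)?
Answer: -65880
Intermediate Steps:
f(O) = 3*O (f(O) = 2*O + O = 3*O)
(f(-5) + 259)*(-270) = (3*(-5) + 259)*(-270) = (-15 + 259)*(-270) = 244*(-270) = -65880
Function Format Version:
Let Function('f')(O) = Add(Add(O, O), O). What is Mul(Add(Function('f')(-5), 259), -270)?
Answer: -65880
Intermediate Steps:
Function('f')(O) = Mul(3, O) (Function('f')(O) = Add(Mul(2, O), O) = Mul(3, O))
Mul(Add(Function('f')(-5), 259), -270) = Mul(Add(Mul(3, -5), 259), -270) = Mul(Add(-15, 259), -270) = Mul(244, -270) = -65880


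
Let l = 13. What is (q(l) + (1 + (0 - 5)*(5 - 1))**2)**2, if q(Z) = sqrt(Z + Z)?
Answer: (361 + sqrt(26))**2 ≈ 1.3403e+5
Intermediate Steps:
q(Z) = sqrt(2)*sqrt(Z) (q(Z) = sqrt(2*Z) = sqrt(2)*sqrt(Z))
(q(l) + (1 + (0 - 5)*(5 - 1))**2)**2 = (sqrt(2)*sqrt(13) + (1 + (0 - 5)*(5 - 1))**2)**2 = (sqrt(26) + (1 - 5*4)**2)**2 = (sqrt(26) + (1 - 20)**2)**2 = (sqrt(26) + (-19)**2)**2 = (sqrt(26) + 361)**2 = (361 + sqrt(26))**2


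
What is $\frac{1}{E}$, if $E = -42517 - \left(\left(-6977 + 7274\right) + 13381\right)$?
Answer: $- \frac{1}{56195} \approx -1.7795 \cdot 10^{-5}$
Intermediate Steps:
$E = -56195$ ($E = -42517 - \left(297 + 13381\right) = -42517 - 13678 = -56195$)
$\frac{1}{E} = \frac{1}{-56195} = - \frac{1}{56195}$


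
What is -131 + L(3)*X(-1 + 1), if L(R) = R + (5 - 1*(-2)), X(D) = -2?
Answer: -151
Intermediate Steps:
L(R) = 7 + R (L(R) = R + (5 + 2) = R + 7 = 7 + R)
-131 + L(3)*X(-1 + 1) = -131 + (7 + 3)*(-2) = -131 + 10*(-2) = -131 - 20 = -151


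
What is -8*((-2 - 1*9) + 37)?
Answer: -208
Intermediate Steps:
-8*((-2 - 1*9) + 37) = -8*((-2 - 9) + 37) = -8*(-11 + 37) = -8*26 = -208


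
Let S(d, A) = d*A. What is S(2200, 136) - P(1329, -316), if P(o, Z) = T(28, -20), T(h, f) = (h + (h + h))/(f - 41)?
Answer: 18251284/61 ≈ 2.9920e+5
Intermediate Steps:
T(h, f) = 3*h/(-41 + f) (T(h, f) = (h + 2*h)/(-41 + f) = (3*h)/(-41 + f) = 3*h/(-41 + f))
S(d, A) = A*d
P(o, Z) = -84/61 (P(o, Z) = 3*28/(-41 - 20) = 3*28/(-61) = 3*28*(-1/61) = -84/61)
S(2200, 136) - P(1329, -316) = 136*2200 - 1*(-84/61) = 299200 + 84/61 = 18251284/61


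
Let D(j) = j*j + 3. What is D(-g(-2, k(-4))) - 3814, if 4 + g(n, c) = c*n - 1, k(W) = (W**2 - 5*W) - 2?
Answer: 1518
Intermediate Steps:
k(W) = -2 + W**2 - 5*W
g(n, c) = -5 + c*n (g(n, c) = -4 + (c*n - 1) = -4 + (-1 + c*n) = -5 + c*n)
D(j) = 3 + j**2 (D(j) = j**2 + 3 = 3 + j**2)
D(-g(-2, k(-4))) - 3814 = (3 + (-(-5 + (-2 + (-4)**2 - 5*(-4))*(-2)))**2) - 3814 = (3 + (-(-5 + (-2 + 16 + 20)*(-2)))**2) - 3814 = (3 + (-(-5 + 34*(-2)))**2) - 3814 = (3 + (-(-5 - 68))**2) - 3814 = (3 + (-1*(-73))**2) - 3814 = (3 + 73**2) - 3814 = (3 + 5329) - 3814 = 5332 - 3814 = 1518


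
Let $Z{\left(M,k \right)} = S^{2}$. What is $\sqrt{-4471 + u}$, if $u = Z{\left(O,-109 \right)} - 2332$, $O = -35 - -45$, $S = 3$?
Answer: $i \sqrt{6794} \approx 82.426 i$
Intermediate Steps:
$O = 10$ ($O = -35 + 45 = 10$)
$Z{\left(M,k \right)} = 9$ ($Z{\left(M,k \right)} = 3^{2} = 9$)
$u = -2323$ ($u = 9 - 2332 = -2323$)
$\sqrt{-4471 + u} = \sqrt{-4471 - 2323} = \sqrt{-6794} = i \sqrt{6794}$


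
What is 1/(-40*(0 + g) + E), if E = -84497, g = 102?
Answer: -1/88577 ≈ -1.1290e-5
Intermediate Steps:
1/(-40*(0 + g) + E) = 1/(-40*(0 + 102) - 84497) = 1/(-40*102 - 84497) = 1/(-4080 - 84497) = 1/(-88577) = -1/88577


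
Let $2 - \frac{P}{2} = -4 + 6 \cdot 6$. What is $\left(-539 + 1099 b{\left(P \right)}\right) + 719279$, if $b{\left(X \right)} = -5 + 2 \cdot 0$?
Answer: $713245$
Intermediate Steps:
$P = -60$ ($P = 4 - 2 \left(-4 + 6 \cdot 6\right) = 4 - 2 \left(-4 + 36\right) = 4 - 64 = -60$)
$b{\left(X \right)} = -5$ ($b{\left(X \right)} = -5 + 0 = -5$)
$\left(-539 + 1099 b{\left(P \right)}\right) + 719279 = \left(-539 + 1099 \left(-5\right)\right) + 719279 = \left(-539 - 5495\right) + 719279 = -6034 + 719279 = 713245$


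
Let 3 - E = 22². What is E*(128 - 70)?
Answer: -27898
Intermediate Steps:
E = -481 (E = 3 - 1*22² = 3 - 1*484 = 3 - 484 = -481)
E*(128 - 70) = -481*(128 - 70) = -481*58 = -27898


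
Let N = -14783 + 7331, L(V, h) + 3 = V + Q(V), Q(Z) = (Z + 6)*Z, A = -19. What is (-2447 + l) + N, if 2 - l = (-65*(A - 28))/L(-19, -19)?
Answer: -445976/45 ≈ -9910.6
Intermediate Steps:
Q(Z) = Z*(6 + Z) (Q(Z) = (6 + Z)*Z = Z*(6 + Z))
L(V, h) = -3 + V + V*(6 + V) (L(V, h) = -3 + (V + V*(6 + V)) = -3 + V + V*(6 + V))
l = -521/45 (l = 2 - (-65*(-19 - 28))/(-3 - 19 - 19*(6 - 19)) = 2 - (-65*(-47))/(-3 - 19 - 19*(-13)) = 2 - 3055/(-3 - 19 + 247) = 2 - 3055/225 = 2 - 1*611/45 = 2 - 611/45 = -521/45 ≈ -11.578)
N = -7452
(-2447 + l) + N = (-2447 - 521/45) - 7452 = -110636/45 - 7452 = -445976/45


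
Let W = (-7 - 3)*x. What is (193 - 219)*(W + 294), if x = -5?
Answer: -8944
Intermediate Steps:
W = 50 (W = (-7 - 3)*(-5) = -10*(-5) = 50)
(193 - 219)*(W + 294) = (193 - 219)*(50 + 294) = -26*344 = -8944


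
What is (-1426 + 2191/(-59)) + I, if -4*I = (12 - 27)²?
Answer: -358575/236 ≈ -1519.4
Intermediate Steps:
I = -225/4 (I = -(12 - 27)²/4 = -¼*(-15)² = -¼*225 = -225/4 ≈ -56.250)
(-1426 + 2191/(-59)) + I = (-1426 + 2191/(-59)) - 225/4 = (-1426 + 2191*(-1/59)) - 225/4 = (-1426 - 2191/59) - 225/4 = -86325/59 - 225/4 = -358575/236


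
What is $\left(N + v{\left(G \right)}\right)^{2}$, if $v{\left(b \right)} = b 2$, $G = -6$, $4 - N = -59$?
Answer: $2601$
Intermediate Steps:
$N = 63$ ($N = 4 - -59 = 4 + 59 = 63$)
$v{\left(b \right)} = 2 b$
$\left(N + v{\left(G \right)}\right)^{2} = \left(63 + 2 \left(-6\right)\right)^{2} = \left(63 - 12\right)^{2} = 51^{2} = 2601$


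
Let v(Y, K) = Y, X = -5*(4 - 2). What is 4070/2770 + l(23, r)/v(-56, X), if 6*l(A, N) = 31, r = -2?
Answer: 128165/93072 ≈ 1.3771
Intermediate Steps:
X = -10 (X = -5*2 = -10)
l(A, N) = 31/6 (l(A, N) = (⅙)*31 = 31/6)
4070/2770 + l(23, r)/v(-56, X) = 4070/2770 + (31/6)/(-56) = 4070*(1/2770) + (31/6)*(-1/56) = 407/277 - 31/336 = 128165/93072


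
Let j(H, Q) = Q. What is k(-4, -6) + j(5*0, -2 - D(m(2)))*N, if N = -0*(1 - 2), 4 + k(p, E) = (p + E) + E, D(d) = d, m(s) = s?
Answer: -20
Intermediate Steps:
k(p, E) = -4 + p + 2*E (k(p, E) = -4 + ((p + E) + E) = -4 + ((E + p) + E) = -4 + (p + 2*E) = -4 + p + 2*E)
N = 0 (N = -0*(-1) = -11*0 = 0)
k(-4, -6) + j(5*0, -2 - D(m(2)))*N = (-4 - 4 + 2*(-6)) + (-2 - 1*2)*0 = (-4 - 4 - 12) + (-2 - 2)*0 = -20 - 4*0 = -20 + 0 = -20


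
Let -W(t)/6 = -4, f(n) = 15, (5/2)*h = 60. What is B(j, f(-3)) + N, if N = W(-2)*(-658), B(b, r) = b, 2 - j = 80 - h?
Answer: -15846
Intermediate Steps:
h = 24 (h = (2/5)*60 = 24)
j = -54 (j = 2 - (80 - 1*24) = 2 - (80 - 24) = 2 - 1*56 = 2 - 56 = -54)
W(t) = 24 (W(t) = -6*(-4) = 24)
N = -15792 (N = 24*(-658) = -15792)
B(j, f(-3)) + N = -54 - 15792 = -15846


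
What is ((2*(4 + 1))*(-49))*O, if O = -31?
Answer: 15190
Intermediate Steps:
((2*(4 + 1))*(-49))*O = ((2*(4 + 1))*(-49))*(-31) = ((2*5)*(-49))*(-31) = (10*(-49))*(-31) = -490*(-31) = 15190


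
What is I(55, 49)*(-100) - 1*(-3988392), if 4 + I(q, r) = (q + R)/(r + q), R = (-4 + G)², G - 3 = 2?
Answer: 51853596/13 ≈ 3.9887e+6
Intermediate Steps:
G = 5 (G = 3 + 2 = 5)
R = 1 (R = (-4 + 5)² = 1² = 1)
I(q, r) = -4 + (1 + q)/(q + r) (I(q, r) = -4 + (q + 1)/(r + q) = -4 + (1 + q)/(q + r))
I(55, 49)*(-100) - 1*(-3988392) = ((1 - 4*49 - 3*55)/(55 + 49))*(-100) - 1*(-3988392) = ((1 - 196 - 165)/104)*(-100) + 3988392 = ((1/104)*(-360))*(-100) + 3988392 = -45/13*(-100) + 3988392 = 4500/13 + 3988392 = 51853596/13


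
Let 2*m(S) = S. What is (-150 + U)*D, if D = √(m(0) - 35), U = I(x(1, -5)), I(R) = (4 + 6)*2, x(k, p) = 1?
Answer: -130*I*√35 ≈ -769.09*I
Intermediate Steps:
m(S) = S/2
I(R) = 20 (I(R) = 10*2 = 20)
U = 20
D = I*√35 (D = √((½)*0 - 35) = √(0 - 35) = √(-35) = I*√35 ≈ 5.9161*I)
(-150 + U)*D = (-150 + 20)*(I*√35) = -130*I*√35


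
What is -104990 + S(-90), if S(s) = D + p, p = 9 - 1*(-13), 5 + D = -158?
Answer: -105131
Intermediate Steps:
D = -163 (D = -5 - 158 = -163)
p = 22 (p = 9 + 13 = 22)
S(s) = -141 (S(s) = -163 + 22 = -141)
-104990 + S(-90) = -104990 - 141 = -105131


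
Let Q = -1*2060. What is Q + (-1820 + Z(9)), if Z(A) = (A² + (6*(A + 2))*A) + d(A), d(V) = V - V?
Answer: -3205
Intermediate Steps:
d(V) = 0
Z(A) = A² + A*(12 + 6*A) (Z(A) = (A² + (6*(A + 2))*A) + 0 = (A² + (6*(2 + A))*A) + 0 = (A² + (12 + 6*A)*A) + 0 = (A² + A*(12 + 6*A)) + 0 = A² + A*(12 + 6*A))
Q = -2060
Q + (-1820 + Z(9)) = -2060 + (-1820 + 9*(12 + 7*9)) = -2060 + (-1820 + 9*(12 + 63)) = -2060 + (-1820 + 9*75) = -2060 + (-1820 + 675) = -2060 - 1145 = -3205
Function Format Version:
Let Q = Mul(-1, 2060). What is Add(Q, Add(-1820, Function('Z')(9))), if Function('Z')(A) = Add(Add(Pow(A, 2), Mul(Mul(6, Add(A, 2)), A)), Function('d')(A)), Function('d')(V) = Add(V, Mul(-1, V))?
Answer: -3205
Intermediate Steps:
Function('d')(V) = 0
Function('Z')(A) = Add(Pow(A, 2), Mul(A, Add(12, Mul(6, A)))) (Function('Z')(A) = Add(Add(Pow(A, 2), Mul(Mul(6, Add(A, 2)), A)), 0) = Add(Add(Pow(A, 2), Mul(Mul(6, Add(2, A)), A)), 0) = Add(Add(Pow(A, 2), Mul(Add(12, Mul(6, A)), A)), 0) = Add(Add(Pow(A, 2), Mul(A, Add(12, Mul(6, A)))), 0) = Add(Pow(A, 2), Mul(A, Add(12, Mul(6, A)))))
Q = -2060
Add(Q, Add(-1820, Function('Z')(9))) = Add(-2060, Add(-1820, Mul(9, Add(12, Mul(7, 9))))) = Add(-2060, Add(-1820, Mul(9, Add(12, 63)))) = Add(-2060, Add(-1820, Mul(9, 75))) = Add(-2060, Add(-1820, 675)) = Add(-2060, -1145) = -3205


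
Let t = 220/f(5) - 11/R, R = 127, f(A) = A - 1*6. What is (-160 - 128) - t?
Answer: -8625/127 ≈ -67.913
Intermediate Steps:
f(A) = -6 + A (f(A) = A - 6 = -6 + A)
t = -27951/127 (t = 220/(-6 + 5) - 11/127 = 220/(-1) - 11*1/127 = 220*(-1) - 11/127 = -220 - 11/127 = -27951/127 ≈ -220.09)
(-160 - 128) - t = (-160 - 128) - 1*(-27951/127) = -288 + 27951/127 = -8625/127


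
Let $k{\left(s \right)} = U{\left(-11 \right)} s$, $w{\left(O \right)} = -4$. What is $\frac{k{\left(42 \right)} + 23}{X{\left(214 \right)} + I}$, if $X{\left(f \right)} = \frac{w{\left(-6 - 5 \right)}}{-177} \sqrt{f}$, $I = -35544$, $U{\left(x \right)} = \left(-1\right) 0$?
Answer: $- \frac{3201479181}{4947538086940} - \frac{4071 \sqrt{214}}{9895076173880} \approx -0.00064709$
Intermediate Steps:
$U{\left(x \right)} = 0$
$k{\left(s \right)} = 0$ ($k{\left(s \right)} = 0 s = 0$)
$X{\left(f \right)} = \frac{4 \sqrt{f}}{177}$ ($X{\left(f \right)} = - \frac{4}{-177} \sqrt{f} = \left(-4\right) \left(- \frac{1}{177}\right) \sqrt{f} = \frac{4 \sqrt{f}}{177}$)
$\frac{k{\left(42 \right)} + 23}{X{\left(214 \right)} + I} = \frac{0 + 23}{\frac{4 \sqrt{214}}{177} - 35544} = \frac{23}{-35544 + \frac{4 \sqrt{214}}{177}}$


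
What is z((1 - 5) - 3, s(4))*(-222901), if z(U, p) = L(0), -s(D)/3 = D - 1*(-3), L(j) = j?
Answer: 0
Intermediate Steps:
s(D) = -9 - 3*D (s(D) = -3*(D - 1*(-3)) = -3*(D + 3) = -3*(3 + D) = -9 - 3*D)
z(U, p) = 0
z((1 - 5) - 3, s(4))*(-222901) = 0*(-222901) = 0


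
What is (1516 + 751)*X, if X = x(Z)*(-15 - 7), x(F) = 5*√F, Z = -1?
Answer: -249370*I ≈ -2.4937e+5*I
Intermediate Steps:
X = -110*I (X = (5*√(-1))*(-15 - 7) = (5*I)*(-22) = -110*I ≈ -110.0*I)
(1516 + 751)*X = (1516 + 751)*(-110*I) = 2267*(-110*I) = -249370*I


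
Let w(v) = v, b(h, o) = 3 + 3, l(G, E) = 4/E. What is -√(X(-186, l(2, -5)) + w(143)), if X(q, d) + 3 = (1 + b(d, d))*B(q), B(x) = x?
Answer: -I*√1162 ≈ -34.088*I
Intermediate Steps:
b(h, o) = 6
X(q, d) = -3 + 7*q (X(q, d) = -3 + (1 + 6)*q = -3 + 7*q)
-√(X(-186, l(2, -5)) + w(143)) = -√((-3 + 7*(-186)) + 143) = -√((-3 - 1302) + 143) = -√(-1305 + 143) = -√(-1162) = -I*√1162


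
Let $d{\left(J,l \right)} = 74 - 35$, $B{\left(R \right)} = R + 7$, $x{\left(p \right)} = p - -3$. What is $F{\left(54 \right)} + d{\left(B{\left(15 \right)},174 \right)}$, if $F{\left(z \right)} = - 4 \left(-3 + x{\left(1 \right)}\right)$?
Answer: $35$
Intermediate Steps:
$x{\left(p \right)} = 3 + p$ ($x{\left(p \right)} = p + 3 = 3 + p$)
$F{\left(z \right)} = -4$ ($F{\left(z \right)} = - 4 \left(-3 + \left(3 + 1\right)\right) = - 4 \left(-3 + 4\right) = \left(-4\right) 1 = -4$)
$B{\left(R \right)} = 7 + R$
$d{\left(J,l \right)} = 39$
$F{\left(54 \right)} + d{\left(B{\left(15 \right)},174 \right)} = -4 + 39 = 35$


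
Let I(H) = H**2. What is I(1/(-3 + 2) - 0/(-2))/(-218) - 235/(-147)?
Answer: 51083/32046 ≈ 1.5941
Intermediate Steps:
I(1/(-3 + 2) - 0/(-2))/(-218) - 235/(-147) = (1/(-3 + 2) - 0/(-2))**2/(-218) - 235/(-147) = (1/(-1) - 0*(-1)/2)**2*(-1/218) - 235*(-1/147) = (-1 - 4*0)**2*(-1/218) + 235/147 = (-1 + 0)**2*(-1/218) + 235/147 = (-1)**2*(-1/218) + 235/147 = 1*(-1/218) + 235/147 = -1/218 + 235/147 = 51083/32046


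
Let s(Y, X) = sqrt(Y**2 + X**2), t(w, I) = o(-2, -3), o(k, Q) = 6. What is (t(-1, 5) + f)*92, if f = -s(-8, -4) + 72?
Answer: 7176 - 368*sqrt(5) ≈ 6353.1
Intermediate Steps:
t(w, I) = 6
s(Y, X) = sqrt(X**2 + Y**2)
f = 72 - 4*sqrt(5) (f = -sqrt((-4)**2 + (-8)**2) + 72 = -sqrt(16 + 64) + 72 = -sqrt(80) + 72 = -4*sqrt(5) + 72 = 72 - 4*sqrt(5) ≈ 63.056)
(t(-1, 5) + f)*92 = (6 + (72 - 4*sqrt(5)))*92 = (78 - 4*sqrt(5))*92 = 7176 - 368*sqrt(5)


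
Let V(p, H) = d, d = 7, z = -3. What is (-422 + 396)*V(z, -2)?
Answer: -182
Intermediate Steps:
V(p, H) = 7
(-422 + 396)*V(z, -2) = (-422 + 396)*7 = -26*7 = -182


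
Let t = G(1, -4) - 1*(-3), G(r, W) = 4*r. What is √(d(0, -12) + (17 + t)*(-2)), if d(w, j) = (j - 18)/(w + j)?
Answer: I*√182/2 ≈ 6.7454*I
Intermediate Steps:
t = 7 (t = 4*1 - 1*(-3) = 4 + 3 = 7)
d(w, j) = (-18 + j)/(j + w)
√(d(0, -12) + (17 + t)*(-2)) = √((-18 - 12)/(-12 + 0) + (17 + 7)*(-2)) = √(-30/(-12) + 24*(-2)) = √(-1/12*(-30) - 48) = √(5/2 - 48) = √(-91/2) = I*√182/2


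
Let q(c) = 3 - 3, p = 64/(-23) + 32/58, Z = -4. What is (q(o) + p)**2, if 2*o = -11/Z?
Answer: 2214144/444889 ≈ 4.9768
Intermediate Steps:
p = -1488/667 (p = 64*(-1/23) + 32*(1/58) = -64/23 + 16/29 = -1488/667 ≈ -2.2309)
o = 11/8 (o = (-11/(-4))/2 = (-11*(-1/4))/2 = (1/2)*(11/4) = 11/8 ≈ 1.3750)
q(c) = 0
(q(o) + p)**2 = (0 - 1488/667)**2 = (-1488/667)**2 = 2214144/444889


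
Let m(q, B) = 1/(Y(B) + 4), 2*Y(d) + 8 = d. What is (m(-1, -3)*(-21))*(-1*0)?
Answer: 0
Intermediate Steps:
Y(d) = -4 + d/2
m(q, B) = 2/B (m(q, B) = 1/((-4 + B/2) + 4) = 1/(B/2) = 2/B)
(m(-1, -3)*(-21))*(-1*0) = ((2/(-3))*(-21))*(-1*0) = ((2*(-⅓))*(-21))*0 = -⅔*(-21)*0 = 14*0 = 0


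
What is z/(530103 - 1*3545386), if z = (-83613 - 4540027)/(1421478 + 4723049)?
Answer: 4623640/18527487806141 ≈ 2.4956e-7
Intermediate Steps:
z = -4623640/6144527 ≈ -0.75248
z/(530103 - 1*3545386) = -4623640/(6144527*(530103 - 1*3545386)) = -4623640/(6144527*(530103 - 3545386)) = -4623640/6144527/(-3015283) = -4623640/6144527*(-1/3015283) = 4623640/18527487806141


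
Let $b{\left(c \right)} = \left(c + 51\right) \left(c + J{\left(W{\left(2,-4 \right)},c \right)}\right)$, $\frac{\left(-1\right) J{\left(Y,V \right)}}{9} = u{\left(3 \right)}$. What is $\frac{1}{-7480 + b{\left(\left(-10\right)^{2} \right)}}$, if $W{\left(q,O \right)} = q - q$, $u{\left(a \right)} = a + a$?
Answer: $- \frac{1}{534} \approx -0.0018727$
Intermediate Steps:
$u{\left(a \right)} = 2 a$
$W{\left(q,O \right)} = 0$
$J{\left(Y,V \right)} = -54$ ($J{\left(Y,V \right)} = - 9 \cdot 2 \cdot 3 = \left(-9\right) 6 = -54$)
$b{\left(c \right)} = \left(-54 + c\right) \left(51 + c\right)$ ($b{\left(c \right)} = \left(c + 51\right) \left(c - 54\right) = \left(51 + c\right) \left(-54 + c\right) = \left(-54 + c\right) \left(51 + c\right)$)
$\frac{1}{-7480 + b{\left(\left(-10\right)^{2} \right)}} = \frac{1}{-7480 - \left(2754 - 10000 + 300\right)} = \frac{1}{-7480 - \left(3054 - 10000\right)} = \frac{1}{-7480 - -6946} = \frac{1}{-7480 + 6946} = \frac{1}{-534} = - \frac{1}{534}$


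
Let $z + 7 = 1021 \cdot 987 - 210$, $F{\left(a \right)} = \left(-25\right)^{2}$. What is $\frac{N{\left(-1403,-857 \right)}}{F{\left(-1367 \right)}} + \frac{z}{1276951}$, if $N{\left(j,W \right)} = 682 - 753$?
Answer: $\frac{539030229}{798094375} \approx 0.6754$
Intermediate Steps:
$F{\left(a \right)} = 625$
$N{\left(j,W \right)} = -71$ ($N{\left(j,W \right)} = 682 - 753 = -71$)
$z = 1007510$ ($z = -7 + \left(1021 \cdot 987 - 210\right) = -7 + \left(1007727 - 210\right) = -7 + 1007517 = 1007510$)
$\frac{N{\left(-1403,-857 \right)}}{F{\left(-1367 \right)}} + \frac{z}{1276951} = - \frac{71}{625} + \frac{1007510}{1276951} = \frac{539030229}{798094375}$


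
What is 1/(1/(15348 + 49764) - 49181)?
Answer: -65112/3202273271 ≈ -2.0333e-5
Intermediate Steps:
1/(1/(15348 + 49764) - 49181) = 1/(1/65112 - 49181) = 1/(-3202273271/65112) = -65112/3202273271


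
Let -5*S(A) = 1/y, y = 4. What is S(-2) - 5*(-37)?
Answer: 3699/20 ≈ 184.95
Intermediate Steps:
S(A) = -1/20 (S(A) = -⅕/4 = -⅕*¼ = -1/20)
S(-2) - 5*(-37) = -1/20 - 5*(-37) = -1/20 + 185 = 3699/20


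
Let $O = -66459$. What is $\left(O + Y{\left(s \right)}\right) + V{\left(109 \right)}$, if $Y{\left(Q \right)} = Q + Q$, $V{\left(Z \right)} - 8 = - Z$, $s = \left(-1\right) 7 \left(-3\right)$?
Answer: $-66518$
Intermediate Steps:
$s = 21$ ($s = \left(-7\right) \left(-3\right) = 21$)
$V{\left(Z \right)} = 8 - Z$
$Y{\left(Q \right)} = 2 Q$
$\left(O + Y{\left(s \right)}\right) + V{\left(109 \right)} = \left(-66459 + 2 \cdot 21\right) + \left(8 - 109\right) = \left(-66459 + 42\right) + \left(8 - 109\right) = -66417 - 101 = -66518$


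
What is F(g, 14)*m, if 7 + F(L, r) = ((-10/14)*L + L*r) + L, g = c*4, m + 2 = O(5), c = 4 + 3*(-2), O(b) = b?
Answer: -2547/7 ≈ -363.86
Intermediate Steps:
c = -2 (c = 4 - 6 = -2)
m = 3 (m = -2 + 5 = 3)
g = -8 (g = -2*4 = -8)
F(L, r) = -7 + 2*L/7 + L*r (F(L, r) = -7 + (((-10/14)*L + L*r) + L) = -7 + (((-10*1/14)*L + L*r) + L) = -7 + ((-5*L/7 + L*r) + L) = -7 + (2*L/7 + L*r) = -7 + 2*L/7 + L*r)
F(g, 14)*m = (-7 + (2/7)*(-8) - 8*14)*3 = (-7 - 16/7 - 112)*3 = -849/7*3 = -2547/7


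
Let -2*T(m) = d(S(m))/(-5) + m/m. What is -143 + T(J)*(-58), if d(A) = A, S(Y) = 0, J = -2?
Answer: -114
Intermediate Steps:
T(m) = -½ (T(m) = -(0/(-5) + m/m)/2 = -(0*(-⅕) + 1)/2 = -(0 + 1)/2 = -½*1 = -½)
-143 + T(J)*(-58) = -143 - ½*(-58) = -143 + 29 = -114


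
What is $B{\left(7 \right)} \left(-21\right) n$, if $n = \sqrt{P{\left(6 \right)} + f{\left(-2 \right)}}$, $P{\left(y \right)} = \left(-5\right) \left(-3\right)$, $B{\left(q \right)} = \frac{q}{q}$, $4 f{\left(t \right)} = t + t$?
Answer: $- 21 \sqrt{14} \approx -78.575$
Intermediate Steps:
$f{\left(t \right)} = \frac{t}{2}$ ($f{\left(t \right)} = \frac{t + t}{4} = \frac{2 t}{4} = \frac{t}{2}$)
$B{\left(q \right)} = 1$
$P{\left(y \right)} = 15$
$n = \sqrt{14}$ ($n = \sqrt{15 + \frac{1}{2} \left(-2\right)} = \sqrt{15 - 1} = \sqrt{14} \approx 3.7417$)
$B{\left(7 \right)} \left(-21\right) n = 1 \left(-21\right) \sqrt{14} = - 21 \sqrt{14}$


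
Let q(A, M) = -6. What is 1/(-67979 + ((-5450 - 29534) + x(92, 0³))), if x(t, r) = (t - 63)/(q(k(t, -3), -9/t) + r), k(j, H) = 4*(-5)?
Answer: -6/617807 ≈ -9.7118e-6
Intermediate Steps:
k(j, H) = -20
x(t, r) = (-63 + t)/(-6 + r) (x(t, r) = (t - 63)/(-6 + r) = (-63 + t)/(-6 + r))
1/(-67979 + ((-5450 - 29534) + x(92, 0³))) = 1/(-67979 + ((-5450 - 29534) + (-63 + 92)/(-6 + 0³))) = 1/(-67979 + (-34984 + 29/(-6 + 0))) = 1/(-67979 + (-34984 + 29/(-6))) = 1/(-67979 + (-34984 - ⅙*29)) = 1/(-67979 + (-34984 - 29/6)) = 1/(-67979 - 209933/6) = 1/(-617807/6) = -6/617807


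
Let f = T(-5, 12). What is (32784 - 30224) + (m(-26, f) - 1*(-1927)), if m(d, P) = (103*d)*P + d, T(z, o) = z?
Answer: 17851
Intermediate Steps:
f = -5
m(d, P) = d + 103*P*d (m(d, P) = 103*P*d + d = d + 103*P*d)
(32784 - 30224) + (m(-26, f) - 1*(-1927)) = (32784 - 30224) + (-26*(1 + 103*(-5)) - 1*(-1927)) = 2560 + (-26*(1 - 515) + 1927) = 2560 + (-26*(-514) + 1927) = 2560 + (13364 + 1927) = 2560 + 15291 = 17851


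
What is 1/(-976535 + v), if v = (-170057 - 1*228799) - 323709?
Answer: -1/1699100 ≈ -5.8855e-7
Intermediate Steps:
v = -722565 (v = (-170057 - 228799) - 323709 = -398856 - 323709 = -722565)
1/(-976535 + v) = 1/(-976535 - 722565) = 1/(-1699100) = -1/1699100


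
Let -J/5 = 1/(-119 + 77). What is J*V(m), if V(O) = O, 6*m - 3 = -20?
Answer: -85/252 ≈ -0.33730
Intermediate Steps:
m = -17/6 (m = 1/2 + (1/6)*(-20) = 1/2 - 10/3 = -17/6 ≈ -2.8333)
J = 5/42 (J = -5/(-119 + 77) = -5/(-42) = -5*(-1/42) = 5/42 ≈ 0.11905)
J*V(m) = (5/42)*(-17/6) = -85/252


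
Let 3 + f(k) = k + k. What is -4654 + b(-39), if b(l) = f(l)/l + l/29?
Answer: -1754282/377 ≈ -4653.3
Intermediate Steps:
f(k) = -3 + 2*k (f(k) = -3 + (k + k) = -3 + 2*k)
b(l) = l/29 + (-3 + 2*l)/l (b(l) = (-3 + 2*l)/l + l/29 = l/29 + (-3 + 2*l)/l)
-4654 + b(-39) = -4654 + (2 - 3/(-39) + (1/29)*(-39)) = -4654 + (2 - 3*(-1/39) - 39/29) = -4654 + (2 + 1/13 - 39/29) = -4654 + 276/377 = -1754282/377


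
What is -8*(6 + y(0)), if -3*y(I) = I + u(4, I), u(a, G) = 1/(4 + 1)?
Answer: -712/15 ≈ -47.467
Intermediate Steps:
u(a, G) = ⅕ (u(a, G) = 1/5 = ⅕)
y(I) = -1/15 - I/3 (y(I) = -(I + ⅕)/3 = -(⅕ + I)/3 = -1/15 - I/3)
-8*(6 + y(0)) = -8*(6 + (-1/15 - ⅓*0)) = -8*(6 + (-1/15 + 0)) = -8*(6 - 1/15) = -8*89/15 = -712/15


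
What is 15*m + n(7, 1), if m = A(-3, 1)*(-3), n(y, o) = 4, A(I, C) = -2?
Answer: 94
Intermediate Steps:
m = 6 (m = -2*(-3) = 6)
15*m + n(7, 1) = 15*6 + 4 = 90 + 4 = 94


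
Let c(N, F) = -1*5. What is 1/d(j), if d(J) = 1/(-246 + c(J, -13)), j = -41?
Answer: -251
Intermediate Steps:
c(N, F) = -5
d(J) = -1/251 (d(J) = 1/(-246 - 5) = 1/(-251) = -1/251)
1/d(j) = 1/(-1/251) = -251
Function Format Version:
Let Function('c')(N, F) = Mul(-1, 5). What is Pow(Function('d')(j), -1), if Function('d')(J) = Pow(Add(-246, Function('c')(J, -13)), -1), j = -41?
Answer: -251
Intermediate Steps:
Function('c')(N, F) = -5
Function('d')(J) = Rational(-1, 251) (Function('d')(J) = Pow(Add(-246, -5), -1) = Pow(-251, -1) = Rational(-1, 251))
Pow(Function('d')(j), -1) = Pow(Rational(-1, 251), -1) = -251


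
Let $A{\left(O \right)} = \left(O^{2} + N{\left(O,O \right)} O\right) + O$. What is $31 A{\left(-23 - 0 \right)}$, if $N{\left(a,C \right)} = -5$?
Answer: $19251$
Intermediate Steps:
$A{\left(O \right)} = O^{2} - 4 O$ ($A{\left(O \right)} = \left(O^{2} - 5 O\right) + O = O^{2} - 4 O$)
$31 A{\left(-23 - 0 \right)} = 31 \left(-23 - 0\right) \left(-4 - 23\right) = 31 \left(-23 + 0\right) \left(-4 + \left(-23 + 0\right)\right) = 31 \left(- 23 \left(-4 - 23\right)\right) = 31 \left(\left(-23\right) \left(-27\right)\right) = 31 \cdot 621 = 19251$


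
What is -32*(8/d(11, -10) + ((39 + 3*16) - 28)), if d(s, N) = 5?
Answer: -9696/5 ≈ -1939.2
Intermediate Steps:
-32*(8/d(11, -10) + ((39 + 3*16) - 28)) = -32*(8/5 + ((39 + 3*16) - 28)) = -32*(8*(1/5) + ((39 + 48) - 28)) = -32*(8/5 + (87 - 28)) = -32*(8/5 + 59) = -32*303/5 = -9696/5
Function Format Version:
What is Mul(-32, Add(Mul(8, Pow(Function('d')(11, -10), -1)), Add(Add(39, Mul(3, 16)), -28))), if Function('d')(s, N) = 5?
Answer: Rational(-9696, 5) ≈ -1939.2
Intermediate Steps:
Mul(-32, Add(Mul(8, Pow(Function('d')(11, -10), -1)), Add(Add(39, Mul(3, 16)), -28))) = Mul(-32, Add(Mul(8, Pow(5, -1)), Add(Add(39, Mul(3, 16)), -28))) = Mul(-32, Add(Mul(8, Rational(1, 5)), Add(Add(39, 48), -28))) = Mul(-32, Add(Rational(8, 5), Add(87, -28))) = Mul(-32, Add(Rational(8, 5), 59)) = Mul(-32, Rational(303, 5)) = Rational(-9696, 5)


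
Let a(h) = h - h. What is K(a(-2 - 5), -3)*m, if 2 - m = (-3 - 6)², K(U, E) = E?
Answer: 237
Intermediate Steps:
a(h) = 0
m = -79 (m = 2 - (-3 - 6)² = 2 - 1*(-9)² = 2 - 1*81 = 2 - 81 = -79)
K(a(-2 - 5), -3)*m = -3*(-79) = 237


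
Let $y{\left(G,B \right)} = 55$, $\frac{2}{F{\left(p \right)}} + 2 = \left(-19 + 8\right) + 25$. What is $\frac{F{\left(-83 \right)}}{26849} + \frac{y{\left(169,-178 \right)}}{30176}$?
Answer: $\frac{4445173}{2430586272} \approx 0.0018288$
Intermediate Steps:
$F{\left(p \right)} = \frac{1}{6}$ ($F{\left(p \right)} = \frac{2}{-2 + \left(\left(-19 + 8\right) + 25\right)} = \frac{2}{-2 + \left(-11 + 25\right)} = \frac{2}{-2 + 14} = \frac{2}{12} = 2 \cdot \frac{1}{12} = \frac{1}{6}$)
$\frac{F{\left(-83 \right)}}{26849} + \frac{y{\left(169,-178 \right)}}{30176} = \frac{1}{6 \cdot 26849} + \frac{55}{30176} = \frac{1}{6} \cdot \frac{1}{26849} + 55 \cdot \frac{1}{30176} = \frac{1}{161094} + \frac{55}{30176} = \frac{4445173}{2430586272}$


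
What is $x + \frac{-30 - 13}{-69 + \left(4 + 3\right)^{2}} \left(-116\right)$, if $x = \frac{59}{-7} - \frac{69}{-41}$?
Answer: $- \frac{367569}{1435} \approx -256.15$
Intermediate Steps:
$x = - \frac{1936}{287}$ ($x = 59 \left(- \frac{1}{7}\right) - - \frac{69}{41} = - \frac{59}{7} + \frac{69}{41} = - \frac{1936}{287} \approx -6.7456$)
$x + \frac{-30 - 13}{-69 + \left(4 + 3\right)^{2}} \left(-116\right) = - \frac{1936}{287} + \frac{-30 - 13}{-69 + \left(4 + 3\right)^{2}} \left(-116\right) = - \frac{1936}{287} + - \frac{43}{-69 + 7^{2}} \left(-116\right) = - \frac{1936}{287} + - \frac{43}{-69 + 49} \left(-116\right) = - \frac{1936}{287} + - \frac{43}{-20} \left(-116\right) = - \frac{1936}{287} + \left(-43\right) \left(- \frac{1}{20}\right) \left(-116\right) = - \frac{1936}{287} + \frac{43}{20} \left(-116\right) = - \frac{1936}{287} - \frac{1247}{5} = - \frac{367569}{1435}$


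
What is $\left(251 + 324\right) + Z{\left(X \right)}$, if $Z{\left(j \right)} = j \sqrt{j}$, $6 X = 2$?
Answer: $575 + \frac{\sqrt{3}}{9} \approx 575.19$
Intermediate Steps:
$X = \frac{1}{3}$ ($X = \frac{1}{6} \cdot 2 = \frac{1}{3} \approx 0.33333$)
$Z{\left(j \right)} = j^{\frac{3}{2}}$
$\left(251 + 324\right) + Z{\left(X \right)} = \left(251 + 324\right) + \left(\frac{1}{3}\right)^{\frac{3}{2}} = 575 + \frac{\sqrt{3}}{9}$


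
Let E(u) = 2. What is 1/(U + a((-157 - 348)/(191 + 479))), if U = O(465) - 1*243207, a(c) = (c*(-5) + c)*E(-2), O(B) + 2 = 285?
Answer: -67/16275504 ≈ -4.1166e-6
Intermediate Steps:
O(B) = 283 (O(B) = -2 + 285 = 283)
a(c) = -8*c (a(c) = (c*(-5) + c)*2 = (-5*c + c)*2 = -4*c*2 = -8*c)
U = -242924 (U = 283 - 1*243207 = 283 - 243207 = -242924)
1/(U + a((-157 - 348)/(191 + 479))) = 1/(-242924 - 8*(-157 - 348)/(191 + 479)) = 1/(-242924 - (-4040)/670) = 1/(-242924 - 8*(-101/134)) = 1/(-242924 + 404/67) = 1/(-16275504/67) = -67/16275504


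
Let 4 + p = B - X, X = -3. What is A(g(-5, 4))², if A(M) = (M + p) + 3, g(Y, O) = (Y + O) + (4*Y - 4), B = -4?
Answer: 729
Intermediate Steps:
p = -5 (p = -4 + (-4 - 1*(-3)) = -4 + (-4 + 3) = -4 - 1 = -5)
g(Y, O) = -4 + O + 5*Y (g(Y, O) = (O + Y) + (-4 + 4*Y) = -4 + O + 5*Y)
A(M) = -2 + M (A(M) = (M - 5) + 3 = (-5 + M) + 3 = -2 + M)
A(g(-5, 4))² = (-2 + (-4 + 4 + 5*(-5)))² = (-2 + (-4 + 4 - 25))² = (-2 - 25)² = (-27)² = 729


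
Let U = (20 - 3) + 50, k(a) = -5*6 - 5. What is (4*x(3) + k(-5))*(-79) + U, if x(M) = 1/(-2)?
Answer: 2990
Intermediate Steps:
k(a) = -35 (k(a) = -30 - 5 = -35)
x(M) = -1/2 (x(M) = 1*(-1/2) = -1/2)
U = 67 (U = 17 + 50 = 67)
(4*x(3) + k(-5))*(-79) + U = (4*(-1/2) - 35)*(-79) + 67 = (-2 - 35)*(-79) + 67 = -37*(-79) + 67 = 2923 + 67 = 2990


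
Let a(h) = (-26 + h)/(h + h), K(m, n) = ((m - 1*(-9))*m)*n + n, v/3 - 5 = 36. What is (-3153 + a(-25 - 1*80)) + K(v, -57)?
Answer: -195018889/210 ≈ -9.2866e+5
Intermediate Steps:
v = 123 (v = 15 + 3*36 = 15 + 108 = 123)
K(m, n) = n + m*n*(9 + m) (K(m, n) = ((m + 9)*m)*n + n = ((9 + m)*m)*n + n = (m*(9 + m))*n + n = m*n*(9 + m) + n = n + m*n*(9 + m))
a(h) = (-26 + h)/(2*h) (a(h) = (-26 + h)/((2*h)) = (-26 + h)*(1/(2*h)) = (-26 + h)/(2*h))
(-3153 + a(-25 - 1*80)) + K(v, -57) = (-3153 + (-26 + (-25 - 1*80))/(2*(-25 - 1*80))) - 57*(1 + 123² + 9*123) = (-3153 + (-26 + (-25 - 80))/(2*(-25 - 80))) - 57*(1 + 15129 + 1107) = (-3153 + (½)*(-26 - 105)/(-105)) - 57*16237 = (-3153 + (½)*(-1/105)*(-131)) - 925509 = (-3153 + 131/210) - 925509 = -661999/210 - 925509 = -195018889/210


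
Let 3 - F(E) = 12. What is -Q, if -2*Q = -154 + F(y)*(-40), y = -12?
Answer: 103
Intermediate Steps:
F(E) = -9 (F(E) = 3 - 1*12 = 3 - 12 = -9)
Q = -103 (Q = -(-154 - 9*(-40))/2 = -(-154 + 360)/2 = -½*206 = -103)
-Q = -1*(-103) = 103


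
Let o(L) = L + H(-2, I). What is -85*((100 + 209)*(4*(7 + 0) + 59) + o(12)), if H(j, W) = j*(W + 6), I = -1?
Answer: -2285225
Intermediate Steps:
H(j, W) = j*(6 + W)
o(L) = -10 + L (o(L) = L - 2*(6 - 1) = L - 2*5 = L - 10 = -10 + L)
-85*((100 + 209)*(4*(7 + 0) + 59) + o(12)) = -85*((100 + 209)*(4*(7 + 0) + 59) + (-10 + 12)) = -85*(309*(4*7 + 59) + 2) = -85*(309*(28 + 59) + 2) = -85*(309*87 + 2) = -85*(26883 + 2) = -85*26885 = -2285225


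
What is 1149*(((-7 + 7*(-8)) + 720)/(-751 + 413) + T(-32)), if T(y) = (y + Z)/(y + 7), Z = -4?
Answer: -4891293/8450 ≈ -578.85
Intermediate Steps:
T(y) = (-4 + y)/(7 + y) (T(y) = (y - 4)/(y + 7) = (-4 + y)/(7 + y))
1149*(((-7 + 7*(-8)) + 720)/(-751 + 413) + T(-32)) = 1149*(((-7 + 7*(-8)) + 720)/(-751 + 413) + (-4 - 32)/(7 - 32)) = 1149*(((-7 - 56) + 720)/(-338) - 36/(-25)) = 1149*((-63 + 720)*(-1/338) - 1/25*(-36)) = 1149*(657*(-1/338) + 36/25) = 1149*(-657/338 + 36/25) = 1149*(-4257/8450) = -4891293/8450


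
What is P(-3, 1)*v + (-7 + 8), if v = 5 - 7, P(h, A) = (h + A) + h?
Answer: 11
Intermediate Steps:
P(h, A) = A + 2*h (P(h, A) = (A + h) + h = A + 2*h)
v = -2
P(-3, 1)*v + (-7 + 8) = (1 + 2*(-3))*(-2) + (-7 + 8) = (1 - 6)*(-2) + 1 = -5*(-2) + 1 = 10 + 1 = 11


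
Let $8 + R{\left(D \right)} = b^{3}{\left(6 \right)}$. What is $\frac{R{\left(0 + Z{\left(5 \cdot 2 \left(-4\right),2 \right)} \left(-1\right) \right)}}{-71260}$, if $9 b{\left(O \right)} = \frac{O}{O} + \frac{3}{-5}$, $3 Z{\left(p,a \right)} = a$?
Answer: $\frac{182248}{1623391875} \approx 0.00011226$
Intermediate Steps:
$Z{\left(p,a \right)} = \frac{a}{3}$
$b{\left(O \right)} = \frac{2}{45}$ ($b{\left(O \right)} = \frac{\frac{O}{O} + \frac{3}{-5}}{9} = \frac{1 + 3 \left(- \frac{1}{5}\right)}{9} = \frac{1 - \frac{3}{5}}{9} = \frac{1}{9} \cdot \frac{2}{5} = \frac{2}{45}$)
$R{\left(D \right)} = - \frac{728992}{91125}$ ($R{\left(D \right)} = -8 + \left(\frac{2}{45}\right)^{3} = -8 + \frac{8}{91125} = - \frac{728992}{91125}$)
$\frac{R{\left(0 + Z{\left(5 \cdot 2 \left(-4\right),2 \right)} \left(-1\right) \right)}}{-71260} = - \frac{728992}{91125 \left(-71260\right)} = \left(- \frac{728992}{91125}\right) \left(- \frac{1}{71260}\right) = \frac{182248}{1623391875}$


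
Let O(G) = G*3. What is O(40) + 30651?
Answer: 30771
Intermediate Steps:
O(G) = 3*G
O(40) + 30651 = 3*40 + 30651 = 120 + 30651 = 30771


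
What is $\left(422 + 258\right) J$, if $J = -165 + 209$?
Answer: $29920$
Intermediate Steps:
$J = 44$
$\left(422 + 258\right) J = \left(422 + 258\right) 44 = 680 \cdot 44 = 29920$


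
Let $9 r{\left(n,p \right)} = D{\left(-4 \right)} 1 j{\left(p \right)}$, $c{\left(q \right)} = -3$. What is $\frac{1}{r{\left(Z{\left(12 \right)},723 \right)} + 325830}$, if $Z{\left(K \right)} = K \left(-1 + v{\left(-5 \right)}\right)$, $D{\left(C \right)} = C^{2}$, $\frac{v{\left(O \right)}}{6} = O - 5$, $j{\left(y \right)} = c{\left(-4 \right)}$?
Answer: $\frac{3}{977474} \approx 3.0691 \cdot 10^{-6}$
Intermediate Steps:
$j{\left(y \right)} = -3$
$v{\left(O \right)} = -30 + 6 O$ ($v{\left(O \right)} = 6 \left(O - 5\right) = 6 \left(-5 + O\right) = -30 + 6 O$)
$Z{\left(K \right)} = - 61 K$ ($Z{\left(K \right)} = K \left(-1 + \left(-30 + 6 \left(-5\right)\right)\right) = K \left(-1 - 60\right) = K \left(-61\right) = - 61 K$)
$r{\left(n,p \right)} = - \frac{16}{3}$ ($r{\left(n,p \right)} = \frac{\left(-4\right)^{2} \cdot 1 \left(-3\right)}{9} = \frac{16 \cdot 1 \left(-3\right)}{9} = \frac{16 \left(-3\right)}{9} = \frac{1}{9} \left(-48\right) = - \frac{16}{3}$)
$\frac{1}{r{\left(Z{\left(12 \right)},723 \right)} + 325830} = \frac{1}{- \frac{16}{3} + 325830} = \frac{1}{\frac{977474}{3}} = \frac{3}{977474}$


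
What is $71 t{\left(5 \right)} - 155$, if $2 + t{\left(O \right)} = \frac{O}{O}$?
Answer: $-226$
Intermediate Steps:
$t{\left(O \right)} = -1$ ($t{\left(O \right)} = -2 + \frac{O}{O} = -2 + 1 = -1$)
$71 t{\left(5 \right)} - 155 = 71 \left(-1\right) - 155 = -71 - 155 = -226$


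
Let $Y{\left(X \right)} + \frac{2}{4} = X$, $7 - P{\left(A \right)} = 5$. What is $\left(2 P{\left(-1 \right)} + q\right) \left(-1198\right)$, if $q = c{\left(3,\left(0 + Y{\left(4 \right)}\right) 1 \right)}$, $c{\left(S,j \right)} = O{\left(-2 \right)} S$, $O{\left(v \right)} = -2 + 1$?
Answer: $-1198$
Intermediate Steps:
$P{\left(A \right)} = 2$ ($P{\left(A \right)} = 7 - 5 = 2$)
$Y{\left(X \right)} = - \frac{1}{2} + X$
$O{\left(v \right)} = -1$
$c{\left(S,j \right)} = - S$
$q = -3$ ($q = \left(-1\right) 3 = -3$)
$\left(2 P{\left(-1 \right)} + q\right) \left(-1198\right) = \left(2 \cdot 2 - 3\right) \left(-1198\right) = \left(4 - 3\right) \left(-1198\right) = 1 \left(-1198\right) = -1198$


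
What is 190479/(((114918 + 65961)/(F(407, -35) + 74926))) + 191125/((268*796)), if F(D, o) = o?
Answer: 1014397739316889/12862185104 ≈ 78867.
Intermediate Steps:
190479/(((114918 + 65961)/(F(407, -35) + 74926))) + 191125/((268*796)) = 190479/(((114918 + 65961)/(-35 + 74926))) + 191125/((268*796)) = 190479/((180879/74891)) + 191125/213328 = 190479/((180879*(1/74891))) + 191125*(1/213328) = 190479/(180879/74891) + 191125/213328 = 190479*(74891/180879) + 191125/213328 = 4755054263/60293 + 191125/213328 = 1014397739316889/12862185104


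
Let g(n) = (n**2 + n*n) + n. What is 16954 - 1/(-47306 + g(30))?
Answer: 771000105/45476 ≈ 16954.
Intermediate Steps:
g(n) = n + 2*n**2 (g(n) = (n**2 + n**2) + n = 2*n**2 + n = n + 2*n**2)
16954 - 1/(-47306 + g(30)) = 16954 - 1/(-47306 + 30*(1 + 2*30)) = 16954 - 1/(-47306 + 30*(1 + 60)) = 16954 - 1/(-47306 + 30*61) = 16954 - 1/(-47306 + 1830) = 16954 - 1/(-45476) = 16954 - 1*(-1/45476) = 16954 + 1/45476 = 771000105/45476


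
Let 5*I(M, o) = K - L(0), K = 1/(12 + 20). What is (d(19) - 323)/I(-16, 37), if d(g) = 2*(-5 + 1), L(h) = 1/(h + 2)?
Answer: 10592/3 ≈ 3530.7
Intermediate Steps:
K = 1/32 ≈ 0.031250
L(h) = 1/(2 + h)
d(g) = -8 (d(g) = 2*(-4) = -8)
I(M, o) = -3/32 (I(M, o) = (1/32 - 1/(2 + 0))/5 = (1/32 - 1/2)/5 = (1/32 - 1*½)/5 = (1/32 - ½)/5 = (⅕)*(-15/32) = -3/32)
(d(19) - 323)/I(-16, 37) = (-8 - 323)/(-3/32) = -32/3*(-331) = 10592/3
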